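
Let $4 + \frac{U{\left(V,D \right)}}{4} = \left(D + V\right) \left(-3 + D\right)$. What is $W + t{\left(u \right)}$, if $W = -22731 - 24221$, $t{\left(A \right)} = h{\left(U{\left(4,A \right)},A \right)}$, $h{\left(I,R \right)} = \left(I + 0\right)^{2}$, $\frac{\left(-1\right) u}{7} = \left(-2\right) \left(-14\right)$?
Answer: $23352682904$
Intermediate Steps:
$U{\left(V,D \right)} = -16 + 4 \left(-3 + D\right) \left(D + V\right)$ ($U{\left(V,D \right)} = -16 + 4 \left(D + V\right) \left(-3 + D\right) = -16 + 4 \left(-3 + D\right) \left(D + V\right)$)
$u = -196$ ($u = - 7 \left(\left(-2\right) \left(-14\right)\right) = \left(-7\right) 28 = -196$)
$h{\left(I,R \right)} = I^{2}$
$t{\left(A \right)} = \left(-64 + 4 A + 4 A^{2}\right)^{2}$ ($t{\left(A \right)} = \left(-16 - 12 A - 48 + 4 A^{2} + 4 A 4\right)^{2} = \left(-16 - 12 A - 48 + 4 A^{2} + 16 A\right)^{2} = \left(-64 + 4 A + 4 A^{2}\right)^{2}$)
$W = -46952$ ($W = -22731 - 24221 = -46952$)
$W + t{\left(u \right)} = -46952 + 16 \left(-16 - 196 + \left(-196\right)^{2}\right)^{2} = -46952 + 16 \left(-16 - 196 + 38416\right)^{2} = -46952 + 16 \cdot 38204^{2} = -46952 + 16 \cdot 1459545616 = -46952 + 23352729856 = 23352682904$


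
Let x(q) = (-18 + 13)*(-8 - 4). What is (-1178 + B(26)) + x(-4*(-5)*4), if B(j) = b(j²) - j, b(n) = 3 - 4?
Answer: -1145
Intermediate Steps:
b(n) = -1
x(q) = 60 (x(q) = -5*(-12) = 60)
B(j) = -1 - j
(-1178 + B(26)) + x(-4*(-5)*4) = (-1178 + (-1 - 1*26)) + 60 = (-1178 + (-1 - 26)) + 60 = (-1178 - 27) + 60 = -1205 + 60 = -1145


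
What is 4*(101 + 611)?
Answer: 2848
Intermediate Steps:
4*(101 + 611) = 4*712 = 2848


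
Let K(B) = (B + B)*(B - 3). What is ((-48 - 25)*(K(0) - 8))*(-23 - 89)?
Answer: -65408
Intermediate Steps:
K(B) = 2*B*(-3 + B) (K(B) = (2*B)*(-3 + B) = 2*B*(-3 + B))
((-48 - 25)*(K(0) - 8))*(-23 - 89) = ((-48 - 25)*(2*0*(-3 + 0) - 8))*(-23 - 89) = -73*(2*0*(-3) - 8)*(-112) = -73*(0 - 8)*(-112) = -73*(-8)*(-112) = 584*(-112) = -65408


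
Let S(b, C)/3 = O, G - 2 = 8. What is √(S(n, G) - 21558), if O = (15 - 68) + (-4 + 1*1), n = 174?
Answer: 3*I*√2414 ≈ 147.4*I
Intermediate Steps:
G = 10 (G = 2 + 8 = 10)
O = -56 (O = -53 + (-4 + 1) = -53 - 3 = -56)
S(b, C) = -168 (S(b, C) = 3*(-56) = -168)
√(S(n, G) - 21558) = √(-168 - 21558) = √(-21726) = 3*I*√2414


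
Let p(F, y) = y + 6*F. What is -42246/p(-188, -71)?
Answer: 42246/1199 ≈ 35.234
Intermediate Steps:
-42246/p(-188, -71) = -42246/(-71 + 6*(-188)) = -42246/(-71 - 1128) = -42246/(-1199) = -42246*(-1/1199) = 42246/1199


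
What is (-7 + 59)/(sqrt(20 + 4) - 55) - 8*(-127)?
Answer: 3046156/3001 - 104*sqrt(6)/3001 ≈ 1015.0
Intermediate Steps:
(-7 + 59)/(sqrt(20 + 4) - 55) - 8*(-127) = 52/(sqrt(24) - 55) + 1016 = 52/(2*sqrt(6) - 55) + 1016 = 52/(-55 + 2*sqrt(6)) + 1016 = 1016 + 52/(-55 + 2*sqrt(6))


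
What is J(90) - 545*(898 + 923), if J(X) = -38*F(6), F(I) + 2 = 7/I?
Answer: -2977240/3 ≈ -9.9241e+5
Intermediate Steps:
F(I) = -2 + 7/I
J(X) = 95/3 (J(X) = -38*(-2 + 7/6) = -38*(-5/6) = 95/3)
J(90) - 545*(898 + 923) = 95/3 - 545*(898 + 923) = 95/3 - 545*1821 = 95/3 - 1*992445 = 95/3 - 992445 = -2977240/3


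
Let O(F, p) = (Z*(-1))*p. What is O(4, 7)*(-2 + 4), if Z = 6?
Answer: -84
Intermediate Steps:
O(F, p) = -6*p (O(F, p) = (6*(-1))*p = -6*p)
O(4, 7)*(-2 + 4) = (-6*7)*(-2 + 4) = -42*2 = -84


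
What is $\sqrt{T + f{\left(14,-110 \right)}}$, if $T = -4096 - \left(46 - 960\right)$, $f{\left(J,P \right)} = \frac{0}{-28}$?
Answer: $i \sqrt{3182} \approx 56.409 i$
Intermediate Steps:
$f{\left(J,P \right)} = 0$ ($f{\left(J,P \right)} = 0 \left(- \frac{1}{28}\right) = 0$)
$T = -3182$ ($T = -4096 - \left(46 - 960\right) = -4096 - -914 = -4096 + 914 = -3182$)
$\sqrt{T + f{\left(14,-110 \right)}} = \sqrt{-3182 + 0} = \sqrt{-3182} = i \sqrt{3182}$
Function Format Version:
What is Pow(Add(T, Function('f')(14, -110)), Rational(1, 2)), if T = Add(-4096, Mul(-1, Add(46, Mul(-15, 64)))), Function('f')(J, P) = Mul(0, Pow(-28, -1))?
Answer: Mul(I, Pow(3182, Rational(1, 2))) ≈ Mul(56.409, I)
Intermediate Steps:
Function('f')(J, P) = 0 (Function('f')(J, P) = Mul(0, Rational(-1, 28)) = 0)
T = -3182 (T = Add(-4096, Mul(-1, Add(46, -960))) = Add(-4096, Mul(-1, -914)) = Add(-4096, 914) = -3182)
Pow(Add(T, Function('f')(14, -110)), Rational(1, 2)) = Pow(Add(-3182, 0), Rational(1, 2)) = Pow(-3182, Rational(1, 2)) = Mul(I, Pow(3182, Rational(1, 2)))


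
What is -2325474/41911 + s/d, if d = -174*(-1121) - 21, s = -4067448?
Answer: -208004994590/2724676021 ≈ -76.341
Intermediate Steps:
d = 195033 (d = 195054 - 21 = 195033)
-2325474/41911 + s/d = -2325474/41911 - 4067448/195033 = -2325474*1/41911 - 4067448*1/195033 = -2325474/41911 - 1355816/65011 = -208004994590/2724676021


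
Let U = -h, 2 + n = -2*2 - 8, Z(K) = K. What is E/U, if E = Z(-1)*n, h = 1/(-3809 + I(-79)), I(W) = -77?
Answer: 54404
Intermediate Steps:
n = -14 (n = -2 + (-2*2 - 8) = -2 + (-4 - 8) = -2 - 12 = -14)
h = -1/3886 (h = 1/(-3809 - 77) = 1/(-3886) = -1/3886 ≈ -0.00025733)
U = 1/3886 (U = -1*(-1/3886) = 1/3886 ≈ 0.00025733)
E = 14 (E = -1*(-14) = 14)
E/U = 14/(1/3886) = 14*3886 = 54404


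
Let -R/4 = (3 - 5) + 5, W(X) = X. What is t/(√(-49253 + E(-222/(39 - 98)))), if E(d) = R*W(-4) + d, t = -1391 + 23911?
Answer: -22520*I*√171269507/2902873 ≈ -101.53*I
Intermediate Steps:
t = 22520
R = -12 (R = -4*((3 - 5) + 5) = -4*(-2 + 5) = -4*3 = -12)
E(d) = 48 + d (E(d) = -12*(-4) + d = 48 + d)
t/(√(-49253 + E(-222/(39 - 98)))) = 22520/(√(-49253 + (48 - 222/(39 - 98)))) = 22520/(√(-49253 + (48 - 222/(-59)))) = 22520/(√(-49253 + (48 - 222*(-1/59)))) = 22520/(√(-49253 + (48 + 222/59))) = 22520/(√(-49253 + 3054/59)) = 22520/(√(-2902873/59)) = 22520/((I*√171269507/59)) = 22520*(-I*√171269507/2902873) = -22520*I*√171269507/2902873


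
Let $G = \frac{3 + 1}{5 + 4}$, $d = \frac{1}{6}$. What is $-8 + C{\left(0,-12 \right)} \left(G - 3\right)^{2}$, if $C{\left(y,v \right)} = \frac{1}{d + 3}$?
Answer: $- \frac{3046}{513} \approx -5.9376$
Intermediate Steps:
$d = \frac{1}{6} \approx 0.16667$
$G = \frac{4}{9} \approx 0.44444$
$C{\left(y,v \right)} = \frac{6}{19}$ ($C{\left(y,v \right)} = \frac{1}{\frac{1}{6} + 3} = \frac{1}{\frac{19}{6}} = \frac{6}{19}$)
$-8 + C{\left(0,-12 \right)} \left(G - 3\right)^{2} = -8 + \frac{6 \left(\frac{4}{9} - 3\right)^{2}}{19} = -8 + \frac{6 \left(- \frac{23}{9}\right)^{2}}{19} = -8 + \frac{6}{19} \cdot \frac{529}{81} = -8 + \frac{1058}{513} = - \frac{3046}{513}$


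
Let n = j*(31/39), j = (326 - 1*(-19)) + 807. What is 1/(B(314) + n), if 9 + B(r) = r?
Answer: 13/15869 ≈ 0.00081921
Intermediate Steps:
B(r) = -9 + r
j = 1152 (j = (326 + 19) + 807 = 345 + 807 = 1152)
n = 11904/13 (n = 1152*(31/39) = 11904/13 ≈ 915.69)
1/(B(314) + n) = 1/((-9 + 314) + 11904/13) = 1/(305 + 11904/13) = 1/(15869/13) = 13/15869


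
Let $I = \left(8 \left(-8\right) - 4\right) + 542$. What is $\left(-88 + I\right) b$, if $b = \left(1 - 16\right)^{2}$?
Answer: $86850$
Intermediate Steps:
$b = 225$ ($b = \left(-15\right)^{2} = 225$)
$I = 474$ ($I = \left(-64 - 4\right) + 542 = -68 + 542 = 474$)
$\left(-88 + I\right) b = \left(-88 + 474\right) 225 = 386 \cdot 225 = 86850$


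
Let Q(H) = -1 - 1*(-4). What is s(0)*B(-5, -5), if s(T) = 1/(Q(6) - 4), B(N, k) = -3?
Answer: 3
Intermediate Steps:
Q(H) = 3 (Q(H) = -1 + 4 = 3)
s(T) = -1 (s(T) = 1/(3 - 4) = 1/(-1) = -1)
s(0)*B(-5, -5) = -1*(-3) = 3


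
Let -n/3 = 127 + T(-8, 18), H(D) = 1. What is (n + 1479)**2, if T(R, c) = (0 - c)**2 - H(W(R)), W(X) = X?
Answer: 16641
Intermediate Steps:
T(R, c) = -1 + c**2 (T(R, c) = (0 - c)**2 - 1*1 = (-c)**2 - 1 = c**2 - 1 = -1 + c**2)
n = -1350 (n = -3*(127 + (-1 + 18**2)) = -3*(127 + (-1 + 324)) = -3*(127 + 323) = -3*450 = -1350)
(n + 1479)**2 = (-1350 + 1479)**2 = 129**2 = 16641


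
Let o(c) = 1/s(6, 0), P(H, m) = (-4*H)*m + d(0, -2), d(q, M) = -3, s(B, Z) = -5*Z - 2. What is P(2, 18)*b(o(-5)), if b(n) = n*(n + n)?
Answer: -147/2 ≈ -73.500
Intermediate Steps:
s(B, Z) = -2 - 5*Z
P(H, m) = -3 - 4*H*m (P(H, m) = (-4*H)*m - 3 = -4*H*m - 3 = -3 - 4*H*m)
o(c) = -1/2 (o(c) = 1/(-2 - 5*0) = 1/(-2 + 0) = 1/(-2) = -1/2)
b(n) = 2*n**2 (b(n) = n*(2*n) = 2*n**2)
P(2, 18)*b(o(-5)) = (-3 - 4*2*18)*(2*(-1/2)**2) = (-3 - 144)*(2*(1/4)) = -147*1/2 = -147/2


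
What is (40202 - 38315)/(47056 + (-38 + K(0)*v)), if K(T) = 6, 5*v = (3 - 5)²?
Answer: 9435/235114 ≈ 0.040129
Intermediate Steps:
v = ⅘ (v = (3 - 5)²/5 = (⅕)*(-2)² = (⅕)*4 = ⅘ ≈ 0.80000)
(40202 - 38315)/(47056 + (-38 + K(0)*v)) = (40202 - 38315)/(47056 + (-38 + 6*(⅘))) = 1887/(47056 + (-38 + 24/5)) = 1887/(47056 - 166/5) = 1887/(235114/5) = 1887*(5/235114) = 9435/235114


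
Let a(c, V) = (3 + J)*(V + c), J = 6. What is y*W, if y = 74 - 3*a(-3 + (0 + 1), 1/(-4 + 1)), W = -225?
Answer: -30825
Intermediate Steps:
a(c, V) = 9*V + 9*c (a(c, V) = (3 + 6)*(V + c) = 9*(V + c) = 9*V + 9*c)
y = 137 (y = 74 - 3*(9/(-4 + 1) + 9*(-3 + (0 + 1))) = 74 - 3*(9/(-3) + 9*(-3 + 1)) = 74 - 3*(9*(-⅓) + 9*(-2)) = 74 - 3*(-3 - 18) = 74 - 3*(-21) = 74 + 63 = 137)
y*W = 137*(-225) = -30825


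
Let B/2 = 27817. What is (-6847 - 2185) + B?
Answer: 46602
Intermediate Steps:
B = 55634 (B = 2*27817 = 55634)
(-6847 - 2185) + B = (-6847 - 2185) + 55634 = -9032 + 55634 = 46602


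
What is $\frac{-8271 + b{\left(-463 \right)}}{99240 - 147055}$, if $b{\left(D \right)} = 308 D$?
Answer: $\frac{30175}{9563} \approx 3.1554$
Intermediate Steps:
$\frac{-8271 + b{\left(-463 \right)}}{99240 - 147055} = \frac{-8271 + 308 \left(-463\right)}{99240 - 147055} = \frac{-8271 - 142604}{-47815} = \left(-150875\right) \left(- \frac{1}{47815}\right) = \frac{30175}{9563}$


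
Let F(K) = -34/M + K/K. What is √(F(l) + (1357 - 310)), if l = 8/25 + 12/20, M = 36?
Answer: √37694/6 ≈ 32.358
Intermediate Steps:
l = 23/25 (l = 8*(1/25) + 12*(1/20) = 8/25 + ⅗ = 23/25 ≈ 0.92000)
F(K) = 1/18 (F(K) = -34/36 + K/K = -34*1/36 + 1 = -17/18 + 1 = 1/18)
√(F(l) + (1357 - 310)) = √(1/18 + (1357 - 310)) = √(1/18 + 1047) = √(18847/18) = √37694/6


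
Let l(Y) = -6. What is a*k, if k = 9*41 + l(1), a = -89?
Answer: -32307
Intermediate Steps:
k = 363 (k = 9*41 - 6 = 369 - 6 = 363)
a*k = -89*363 = -32307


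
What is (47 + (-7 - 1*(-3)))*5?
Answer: 215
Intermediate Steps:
(47 + (-7 - 1*(-3)))*5 = (47 + (-7 + 3))*5 = (47 - 4)*5 = 43*5 = 215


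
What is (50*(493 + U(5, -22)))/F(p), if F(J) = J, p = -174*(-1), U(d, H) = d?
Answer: 4150/29 ≈ 143.10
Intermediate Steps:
p = 174
(50*(493 + U(5, -22)))/F(p) = (50*(493 + 5))/174 = (50*498)*(1/174) = 24900*(1/174) = 4150/29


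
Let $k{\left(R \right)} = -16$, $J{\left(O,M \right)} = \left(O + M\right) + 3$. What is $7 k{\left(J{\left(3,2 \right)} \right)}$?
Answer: $-112$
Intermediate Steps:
$J{\left(O,M \right)} = 3 + M + O$ ($J{\left(O,M \right)} = \left(M + O\right) + 3 = 3 + M + O$)
$7 k{\left(J{\left(3,2 \right)} \right)} = 7 \left(-16\right) = -112$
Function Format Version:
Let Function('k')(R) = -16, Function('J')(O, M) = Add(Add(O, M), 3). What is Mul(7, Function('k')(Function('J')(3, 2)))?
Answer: -112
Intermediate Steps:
Function('J')(O, M) = Add(3, M, O) (Function('J')(O, M) = Add(Add(M, O), 3) = Add(3, M, O))
Mul(7, Function('k')(Function('J')(3, 2))) = Mul(7, -16) = -112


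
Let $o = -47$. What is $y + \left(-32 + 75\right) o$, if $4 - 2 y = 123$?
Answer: $- \frac{4161}{2} \approx -2080.5$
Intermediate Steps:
$y = - \frac{119}{2}$ ($y = 2 - \frac{123}{2} = - \frac{119}{2} \approx -59.5$)
$y + \left(-32 + 75\right) o = - \frac{119}{2} + \left(-32 + 75\right) \left(-47\right) = - \frac{119}{2} + 43 \left(-47\right) = - \frac{119}{2} - 2021 = - \frac{4161}{2}$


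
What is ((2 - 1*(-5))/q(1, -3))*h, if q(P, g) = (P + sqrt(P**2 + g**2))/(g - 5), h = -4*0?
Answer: 0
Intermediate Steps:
h = 0
q(P, g) = (P + sqrt(P**2 + g**2))/(-5 + g)
((2 - 1*(-5))/q(1, -3))*h = ((2 - 1*(-5))/(((1 + sqrt(1**2 + (-3)**2))/(-5 - 3))))*0 = ((2 + 5)/(((1 + sqrt(1 + 9))/(-8))))*0 = (7/(-(1 + sqrt(10))/8))*0 = (7/(-1/8 - sqrt(10)/8))*0 = 0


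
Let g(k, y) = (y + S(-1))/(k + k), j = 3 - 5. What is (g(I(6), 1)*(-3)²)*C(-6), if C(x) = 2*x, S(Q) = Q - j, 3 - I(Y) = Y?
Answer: 36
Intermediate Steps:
j = -2
I(Y) = 3 - Y
S(Q) = 2 + Q (S(Q) = Q - 1*(-2) = Q + 2 = 2 + Q)
g(k, y) = (1 + y)/(2*k) (g(k, y) = (y + (2 - 1))/(k + k) = (y + 1)/((2*k)) = (1 + y)*(1/(2*k)) = (1 + y)/(2*k))
(g(I(6), 1)*(-3)²)*C(-6) = (((1 + 1)/(2*(3 - 1*6)))*(-3)²)*(2*(-6)) = (((½)*2/(3 - 6))*9)*(-12) = (((½)*2/(-3))*9)*(-12) = (((½)*(-⅓)*2)*9)*(-12) = -⅓*9*(-12) = -3*(-12) = 36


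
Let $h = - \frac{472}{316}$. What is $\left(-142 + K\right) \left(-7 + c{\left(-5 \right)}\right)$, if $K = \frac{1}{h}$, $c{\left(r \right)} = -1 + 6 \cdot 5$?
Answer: $- \frac{185185}{59} \approx -3138.7$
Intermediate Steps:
$h = - \frac{118}{79}$ ($h = \left(-472\right) \frac{1}{316} = - \frac{118}{79} \approx -1.4937$)
$c{\left(r \right)} = 29$ ($c{\left(r \right)} = -1 + 30 = 29$)
$K = - \frac{79}{118}$ ($K = \frac{1}{- \frac{118}{79}} = - \frac{79}{118} \approx -0.66949$)
$\left(-142 + K\right) \left(-7 + c{\left(-5 \right)}\right) = \left(-142 - \frac{79}{118}\right) \left(-7 + 29\right) = \left(- \frac{16835}{118}\right) 22 = - \frac{185185}{59}$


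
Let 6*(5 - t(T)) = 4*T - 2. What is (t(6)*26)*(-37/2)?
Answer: -1924/3 ≈ -641.33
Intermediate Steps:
t(T) = 16/3 - 2*T/3 (t(T) = 5 - (4*T - 2)/6 = 5 - (-2 + 4*T)/6 = 5 + (1/3 - 2*T/3) = 16/3 - 2*T/3)
(t(6)*26)*(-37/2) = ((16/3 - 2/3*6)*26)*(-37/2) = ((16/3 - 4)*26)*(-37*1/2) = ((4/3)*26)*(-37/2) = (104/3)*(-37/2) = -1924/3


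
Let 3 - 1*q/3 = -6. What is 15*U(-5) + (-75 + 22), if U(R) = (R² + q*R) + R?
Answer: -1778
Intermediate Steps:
q = 27 (q = 9 - 3*(-6) = 9 + 18 = 27)
U(R) = R² + 28*R (U(R) = (R² + 27*R) + R = R² + 28*R)
15*U(-5) + (-75 + 22) = 15*(-5*(28 - 5)) + (-75 + 22) = 15*(-5*23) - 53 = 15*(-115) - 53 = -1725 - 53 = -1778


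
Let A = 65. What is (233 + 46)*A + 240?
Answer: 18375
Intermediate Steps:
(233 + 46)*A + 240 = (233 + 46)*65 + 240 = 279*65 + 240 = 18135 + 240 = 18375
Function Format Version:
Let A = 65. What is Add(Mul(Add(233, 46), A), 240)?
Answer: 18375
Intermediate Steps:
Add(Mul(Add(233, 46), A), 240) = Add(Mul(Add(233, 46), 65), 240) = Add(Mul(279, 65), 240) = Add(18135, 240) = 18375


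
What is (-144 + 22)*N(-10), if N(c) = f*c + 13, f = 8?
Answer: 8174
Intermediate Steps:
N(c) = 13 + 8*c (N(c) = 8*c + 13 = 13 + 8*c)
(-144 + 22)*N(-10) = (-144 + 22)*(13 + 8*(-10)) = -122*(13 - 80) = -122*(-67) = 8174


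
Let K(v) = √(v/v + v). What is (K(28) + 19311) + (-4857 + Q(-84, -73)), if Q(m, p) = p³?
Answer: -374563 + √29 ≈ -3.7456e+5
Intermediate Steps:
K(v) = √(1 + v)
(K(28) + 19311) + (-4857 + Q(-84, -73)) = (√(1 + 28) + 19311) + (-4857 + (-73)³) = (√29 + 19311) + (-4857 - 389017) = (19311 + √29) - 393874 = -374563 + √29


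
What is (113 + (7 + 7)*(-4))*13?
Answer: 741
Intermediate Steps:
(113 + (7 + 7)*(-4))*13 = (113 + 14*(-4))*13 = (113 - 56)*13 = 57*13 = 741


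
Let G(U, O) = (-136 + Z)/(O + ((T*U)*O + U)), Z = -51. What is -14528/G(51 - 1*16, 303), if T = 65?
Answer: 10019424064/187 ≈ 5.3580e+7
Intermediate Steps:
G(U, O) = -187/(O + U + 65*O*U) (G(U, O) = (-136 - 51)/(O + ((65*U)*O + U)) = -187/(O + (65*O*U + U)) = -187/(O + (U + 65*O*U)) = -187/(O + U + 65*O*U))
-14528/G(51 - 1*16, 303) = -14528/((-187/(303 + (51 - 1*16) + 65*303*(51 - 1*16)))) = -14528/((-187/(303 + (51 - 16) + 65*303*(51 - 16)))) = -14528/((-187/(303 + 35 + 65*303*35))) = -14528/((-187/(303 + 35 + 689325))) = -14528/((-187/689663)) = -14528/((-187*1/689663)) = -14528/(-187/689663) = -14528*(-689663/187) = 10019424064/187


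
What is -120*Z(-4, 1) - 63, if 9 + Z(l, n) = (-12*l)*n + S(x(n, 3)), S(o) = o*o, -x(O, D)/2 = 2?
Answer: -6663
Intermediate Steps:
x(O, D) = -4 (x(O, D) = -2*2 = -4)
S(o) = o²
Z(l, n) = 7 - 12*l*n (Z(l, n) = -9 + ((-12*l)*n + (-4)²) = -9 + (-12*l*n + 16) = -9 + (16 - 12*l*n) = 7 - 12*l*n)
-120*Z(-4, 1) - 63 = -120*(7 - 12*(-4)*1) - 63 = -120*(7 + 48) - 63 = -120*55 - 63 = -6600 - 63 = -6663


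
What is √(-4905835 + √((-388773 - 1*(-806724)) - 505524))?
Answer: √(-4905835 + I*√87573) ≈ 0.067 + 2214.9*I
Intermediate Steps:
√(-4905835 + √((-388773 - 1*(-806724)) - 505524)) = √(-4905835 + √((-388773 + 806724) - 505524)) = √(-4905835 + √(417951 - 505524)) = √(-4905835 + √(-87573)) = √(-4905835 + I*√87573)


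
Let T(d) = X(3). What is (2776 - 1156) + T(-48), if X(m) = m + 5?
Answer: 1628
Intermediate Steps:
X(m) = 5 + m
T(d) = 8 (T(d) = 5 + 3 = 8)
(2776 - 1156) + T(-48) = (2776 - 1156) + 8 = 1620 + 8 = 1628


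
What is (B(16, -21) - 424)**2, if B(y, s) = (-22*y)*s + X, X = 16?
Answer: 48776256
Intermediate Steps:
B(y, s) = 16 - 22*s*y (B(y, s) = (-22*y)*s + 16 = -22*s*y + 16 = 16 - 22*s*y)
(B(16, -21) - 424)**2 = ((16 - 22*(-21)*16) - 424)**2 = ((16 + 7392) - 424)**2 = (7408 - 424)**2 = 6984**2 = 48776256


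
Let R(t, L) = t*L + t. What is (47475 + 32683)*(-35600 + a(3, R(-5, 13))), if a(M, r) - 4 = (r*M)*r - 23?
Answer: -1676825202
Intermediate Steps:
R(t, L) = t + L*t (R(t, L) = L*t + t = t + L*t)
a(M, r) = -19 + M*r² (a(M, r) = 4 + ((r*M)*r - 23) = 4 + ((M*r)*r - 23) = 4 + (M*r² - 23) = 4 + (-23 + M*r²) = -19 + M*r²)
(47475 + 32683)*(-35600 + a(3, R(-5, 13))) = (47475 + 32683)*(-35600 + (-19 + 3*(-5*(1 + 13))²)) = 80158*(-35600 + (-19 + 3*(-5*14)²)) = 80158*(-35600 + (-19 + 3*(-70)²)) = 80158*(-35600 + (-19 + 3*4900)) = 80158*(-35600 + (-19 + 14700)) = 80158*(-35600 + 14681) = 80158*(-20919) = -1676825202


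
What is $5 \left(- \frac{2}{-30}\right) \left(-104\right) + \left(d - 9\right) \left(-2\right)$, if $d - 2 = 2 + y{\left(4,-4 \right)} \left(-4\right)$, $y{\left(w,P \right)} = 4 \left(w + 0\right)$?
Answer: $\frac{310}{3} \approx 103.33$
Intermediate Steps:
$y{\left(w,P \right)} = 4 w$
$d = -60$ ($d = 2 + \left(2 + 4 \cdot 4 \left(-4\right)\right) = 2 + \left(2 + 16 \left(-4\right)\right) = 2 + \left(2 - 64\right) = 2 - 62 = -60$)
$5 \left(- \frac{2}{-30}\right) \left(-104\right) + \left(d - 9\right) \left(-2\right) = 5 \left(- \frac{2}{-30}\right) \left(-104\right) + \left(-60 - 9\right) \left(-2\right) = 5 \left(\left(-2\right) \left(- \frac{1}{30}\right)\right) \left(-104\right) - -138 = 5 \cdot \frac{1}{15} \left(-104\right) + 138 = \frac{1}{3} \left(-104\right) + 138 = - \frac{104}{3} + 138 = \frac{310}{3}$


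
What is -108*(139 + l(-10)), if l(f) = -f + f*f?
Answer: -26892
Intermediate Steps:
l(f) = f**2 - f (l(f) = -f + f**2 = f**2 - f)
-108*(139 + l(-10)) = -108*(139 - 10*(-1 - 10)) = -108*(139 - 10*(-11)) = -108*(139 + 110) = -108*249 = -26892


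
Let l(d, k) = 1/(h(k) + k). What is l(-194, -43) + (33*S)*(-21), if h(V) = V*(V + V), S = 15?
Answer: -37993724/3655 ≈ -10395.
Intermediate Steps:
h(V) = 2*V² (h(V) = V*(2*V) = 2*V²)
l(d, k) = 1/(k + 2*k²) (l(d, k) = 1/(2*k² + k) = 1/(k + 2*k²))
l(-194, -43) + (33*S)*(-21) = 1/((-43)*(1 + 2*(-43))) + (33*15)*(-21) = -1/(43*(1 - 86)) + 495*(-21) = -1/43/(-85) - 10395 = -1/43*(-1/85) - 10395 = 1/3655 - 10395 = -37993724/3655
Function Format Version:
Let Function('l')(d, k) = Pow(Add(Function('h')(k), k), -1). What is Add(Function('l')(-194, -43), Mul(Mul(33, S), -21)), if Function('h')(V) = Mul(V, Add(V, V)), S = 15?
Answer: Rational(-37993724, 3655) ≈ -10395.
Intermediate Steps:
Function('h')(V) = Mul(2, Pow(V, 2)) (Function('h')(V) = Mul(V, Mul(2, V)) = Mul(2, Pow(V, 2)))
Function('l')(d, k) = Pow(Add(k, Mul(2, Pow(k, 2))), -1) (Function('l')(d, k) = Pow(Add(Mul(2, Pow(k, 2)), k), -1) = Pow(Add(k, Mul(2, Pow(k, 2))), -1))
Add(Function('l')(-194, -43), Mul(Mul(33, S), -21)) = Add(Mul(Pow(-43, -1), Pow(Add(1, Mul(2, -43)), -1)), Mul(Mul(33, 15), -21)) = Add(Mul(Rational(-1, 43), Pow(Add(1, -86), -1)), Mul(495, -21)) = Add(Mul(Rational(-1, 43), Pow(-85, -1)), -10395) = Add(Mul(Rational(-1, 43), Rational(-1, 85)), -10395) = Add(Rational(1, 3655), -10395) = Rational(-37993724, 3655)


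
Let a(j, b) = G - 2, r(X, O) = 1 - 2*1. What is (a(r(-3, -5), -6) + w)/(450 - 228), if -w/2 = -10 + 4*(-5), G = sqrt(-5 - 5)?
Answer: 29/111 + I*sqrt(10)/222 ≈ 0.26126 + 0.014244*I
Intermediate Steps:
G = I*sqrt(10) (G = sqrt(-10) = I*sqrt(10) ≈ 3.1623*I)
w = 60 (w = -2*(-10 + 4*(-5)) = -2*(-10 - 20) = -2*(-30) = 60)
r(X, O) = -1 (r(X, O) = 1 - 2 = -1)
a(j, b) = -2 + I*sqrt(10) (a(j, b) = I*sqrt(10) - 2 = -2 + I*sqrt(10))
(a(r(-3, -5), -6) + w)/(450 - 228) = ((-2 + I*sqrt(10)) + 60)/(450 - 228) = (58 + I*sqrt(10))/222 = (58 + I*sqrt(10))*(1/222) = 29/111 + I*sqrt(10)/222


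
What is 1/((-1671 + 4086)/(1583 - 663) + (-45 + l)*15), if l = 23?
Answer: -8/2619 ≈ -0.0030546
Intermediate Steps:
1/((-1671 + 4086)/(1583 - 663) + (-45 + l)*15) = 1/((-1671 + 4086)/(1583 - 663) + (-45 + 23)*15) = 1/(2415/920 - 22*15) = 1/(2415*(1/920) - 330) = 1/(21/8 - 330) = 1/(-2619/8) = -8/2619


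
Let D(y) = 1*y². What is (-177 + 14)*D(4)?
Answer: -2608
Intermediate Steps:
D(y) = y²
(-177 + 14)*D(4) = (-177 + 14)*4² = -163*16 = -2608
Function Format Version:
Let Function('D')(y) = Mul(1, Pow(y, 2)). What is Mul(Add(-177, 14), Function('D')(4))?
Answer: -2608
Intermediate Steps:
Function('D')(y) = Pow(y, 2)
Mul(Add(-177, 14), Function('D')(4)) = Mul(Add(-177, 14), Pow(4, 2)) = Mul(-163, 16) = -2608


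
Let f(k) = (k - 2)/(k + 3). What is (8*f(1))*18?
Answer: -36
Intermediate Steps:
f(k) = (-2 + k)/(3 + k)
(8*f(1))*18 = (8*((-2 + 1)/(3 + 1)))*18 = (8*(-1/4))*18 = (8*((¼)*(-1)))*18 = (8*(-¼))*18 = -2*18 = -36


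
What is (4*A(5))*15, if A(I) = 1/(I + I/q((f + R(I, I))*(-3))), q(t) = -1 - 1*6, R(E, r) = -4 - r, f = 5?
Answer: 14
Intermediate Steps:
q(t) = -7 (q(t) = -1 - 6 = -7)
A(I) = 7/(6*I) (A(I) = 1/(I + I/(-7)) = 1/(I + I*(-⅐)) = 1/(I - I/7) = 1/(6*I/7) = 7/(6*I))
(4*A(5))*15 = (4*((7/6)/5))*15 = (4*((7/6)*(⅕)))*15 = (4*(7/30))*15 = (14/15)*15 = 14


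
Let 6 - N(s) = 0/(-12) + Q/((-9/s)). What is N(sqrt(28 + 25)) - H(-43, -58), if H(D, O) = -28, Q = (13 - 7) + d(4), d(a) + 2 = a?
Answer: 34 + 8*sqrt(53)/9 ≈ 40.471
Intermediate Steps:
d(a) = -2 + a
Q = 8 (Q = (13 - 7) + (-2 + 4) = 6 + 2 = 8)
N(s) = 6 + 8*s/9 (N(s) = 6 - (0/(-12) + 8/((-9/s))) = 6 - (0*(-1/12) + 8*(-s/9)) = 6 - (0 - 8*s/9) = 6 - (-8)*s/9 = 6 + 8*s/9)
N(sqrt(28 + 25)) - H(-43, -58) = (6 + 8*sqrt(28 + 25)/9) - 1*(-28) = (6 + 8*sqrt(53)/9) + 28 = 34 + 8*sqrt(53)/9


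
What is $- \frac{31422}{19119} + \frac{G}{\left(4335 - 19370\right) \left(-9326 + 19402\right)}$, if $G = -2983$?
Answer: $- \frac{1586715110181}{965462722180} \approx -1.6435$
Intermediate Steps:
$- \frac{31422}{19119} + \frac{G}{\left(4335 - 19370\right) \left(-9326 + 19402\right)} = - \frac{31422}{19119} - \frac{2983}{\left(4335 - 19370\right) \left(-9326 + 19402\right)} = \left(-31422\right) \frac{1}{19119} - \frac{2983}{\left(-15035\right) 10076} = - \frac{10474}{6373} - \frac{2983}{-151492660} = - \frac{10474}{6373} - - \frac{2983}{151492660} = - \frac{10474}{6373} + \frac{2983}{151492660} = - \frac{1586715110181}{965462722180}$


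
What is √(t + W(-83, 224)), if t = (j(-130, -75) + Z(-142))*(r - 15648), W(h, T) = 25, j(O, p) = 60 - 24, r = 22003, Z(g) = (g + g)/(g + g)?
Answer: 2*√58790 ≈ 484.93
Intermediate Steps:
Z(g) = 1 (Z(g) = (2*g)/((2*g)) = (2*g)*(1/(2*g)) = 1)
j(O, p) = 36
t = 235135 (t = (36 + 1)*(22003 - 15648) = 37*6355 = 235135)
√(t + W(-83, 224)) = √(235135 + 25) = √235160 = 2*√58790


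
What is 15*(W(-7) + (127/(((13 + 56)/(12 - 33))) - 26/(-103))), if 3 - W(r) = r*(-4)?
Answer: -2252910/2369 ≈ -951.00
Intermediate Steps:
W(r) = 3 + 4*r (W(r) = 3 - r*(-4) = 3 - (-4)*r = 3 + 4*r)
15*(W(-7) + (127/(((13 + 56)/(12 - 33))) - 26/(-103))) = 15*((3 + 4*(-7)) + (127/(((13 + 56)/(12 - 33))) - 26/(-103))) = 15*((3 - 28) + (127/((69/(-21))) - 26*(-1/103))) = 15*(-25 + (127/((69*(-1/21))) + 26/103)) = 15*(-25 + (127/(-23/7) + 26/103)) = 15*(-25 + (127*(-7/23) + 26/103)) = 15*(-25 + (-889/23 + 26/103)) = 15*(-25 - 90969/2369) = 15*(-150194/2369) = -2252910/2369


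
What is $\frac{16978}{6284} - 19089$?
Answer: $- \frac{59969149}{3142} \approx -19086.0$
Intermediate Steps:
$\frac{16978}{6284} - 19089 = 16978 \cdot \frac{1}{6284} - 19089 = \frac{8489}{3142} - 19089 = - \frac{59969149}{3142}$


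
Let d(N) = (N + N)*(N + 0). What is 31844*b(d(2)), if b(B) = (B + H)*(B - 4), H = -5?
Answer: 382128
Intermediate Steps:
d(N) = 2*N² (d(N) = (2*N)*N = 2*N²)
b(B) = (-5 + B)*(-4 + B) (b(B) = (B - 5)*(B - 4) = (-5 + B)*(-4 + B))
31844*b(d(2)) = 31844*(20 + (2*2²)² - 18*2²) = 31844*(20 + (2*4)² - 18*4) = 31844*(20 + 8² - 9*8) = 31844*(20 + 64 - 72) = 31844*12 = 382128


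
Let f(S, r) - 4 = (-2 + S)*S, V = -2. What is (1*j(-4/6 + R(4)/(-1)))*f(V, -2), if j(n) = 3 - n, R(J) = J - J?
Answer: 44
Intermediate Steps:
R(J) = 0
f(S, r) = 4 + S*(-2 + S) (f(S, r) = 4 + (-2 + S)*S = 4 + S*(-2 + S))
(1*j(-4/6 + R(4)/(-1)))*f(V, -2) = (1*(3 - (-4/6 + 0/(-1))))*(4 + (-2)² - 2*(-2)) = (1*(3 - (-4*⅙ + 0*(-1))))*(4 + 4 + 4) = (1*(3 - (-⅔ + 0)))*12 = (1*(3 - 1*(-⅔)))*12 = (1*(3 + ⅔))*12 = (1*(11/3))*12 = (11/3)*12 = 44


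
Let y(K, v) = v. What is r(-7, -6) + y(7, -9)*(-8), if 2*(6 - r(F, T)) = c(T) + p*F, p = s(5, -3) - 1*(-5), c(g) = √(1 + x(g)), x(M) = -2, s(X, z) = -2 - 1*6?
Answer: 135/2 - I/2 ≈ 67.5 - 0.5*I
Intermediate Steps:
s(X, z) = -8 (s(X, z) = -2 - 6 = -8)
c(g) = I (c(g) = √(1 - 2) = √(-1) = I)
p = -3 (p = -8 - 1*(-5) = -8 + 5 = -3)
r(F, T) = 6 - I/2 + 3*F/2 (r(F, T) = 6 - (I - 3*F)/2 = 6 + (-I/2 + 3*F/2) = 6 - I/2 + 3*F/2)
r(-7, -6) + y(7, -9)*(-8) = (6 - I/2 + (3/2)*(-7)) - 9*(-8) = (6 - I/2 - 21/2) + 72 = (-9/2 - I/2) + 72 = 135/2 - I/2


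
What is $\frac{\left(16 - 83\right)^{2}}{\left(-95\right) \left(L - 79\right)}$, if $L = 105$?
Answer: $- \frac{4489}{2470} \approx -1.8174$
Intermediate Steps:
$\frac{\left(16 - 83\right)^{2}}{\left(-95\right) \left(L - 79\right)} = \frac{\left(16 - 83\right)^{2}}{\left(-95\right) \left(105 - 79\right)} = \frac{\left(-67\right)^{2}}{\left(-95\right) 26} = \frac{4489}{-2470} = 4489 \left(- \frac{1}{2470}\right) = - \frac{4489}{2470}$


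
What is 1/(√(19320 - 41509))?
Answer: -I*√22189/22189 ≈ -0.0067132*I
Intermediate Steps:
1/(√(19320 - 41509)) = 1/(√(-22189)) = 1/(I*√22189) = -I*√22189/22189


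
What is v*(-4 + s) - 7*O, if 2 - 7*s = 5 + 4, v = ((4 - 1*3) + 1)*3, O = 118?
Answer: -856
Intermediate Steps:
v = 6 (v = ((4 - 3) + 1)*3 = (1 + 1)*3 = 2*3 = 6)
s = -1 (s = 2/7 - (5 + 4)/7 = 2/7 - ⅐*9 = 2/7 - 9/7 = -1)
v*(-4 + s) - 7*O = 6*(-4 - 1) - 7*118 = 6*(-5) - 826 = -30 - 826 = -856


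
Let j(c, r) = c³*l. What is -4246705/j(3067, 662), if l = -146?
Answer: 4246705/4212056457398 ≈ 1.0082e-6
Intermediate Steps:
j(c, r) = -146*c³ (j(c, r) = c³*(-146) = -146*c³)
-4246705/j(3067, 662) = -4246705/((-146*3067³)) = -4246705/((-146*28849701763)) = -4246705/(-4212056457398) = -4246705*(-1/4212056457398) = 4246705/4212056457398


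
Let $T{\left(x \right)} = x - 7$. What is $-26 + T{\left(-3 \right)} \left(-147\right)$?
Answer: $1444$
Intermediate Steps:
$T{\left(x \right)} = -7 + x$ ($T{\left(x \right)} = x - 7 = -7 + x$)
$-26 + T{\left(-3 \right)} \left(-147\right) = -26 + \left(-7 - 3\right) \left(-147\right) = -26 - -1470 = -26 + 1470 = 1444$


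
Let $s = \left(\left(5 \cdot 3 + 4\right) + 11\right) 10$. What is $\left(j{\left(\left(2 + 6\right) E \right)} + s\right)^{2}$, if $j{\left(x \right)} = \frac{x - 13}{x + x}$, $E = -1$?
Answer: $\frac{23242041}{256} \approx 90789.0$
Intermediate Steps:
$j{\left(x \right)} = \frac{-13 + x}{2 x}$
$s = 300$ ($s = \left(\left(15 + 4\right) + 11\right) 10 = \left(19 + 11\right) 10 = 30 \cdot 10 = 300$)
$\left(j{\left(\left(2 + 6\right) E \right)} + s\right)^{2} = \left(\frac{-13 + \left(2 + 6\right) \left(-1\right)}{2 \left(2 + 6\right) \left(-1\right)} + 300\right)^{2} = \left(\frac{-13 + 8 \left(-1\right)}{2 \cdot 8 \left(-1\right)} + 300\right)^{2} = \left(\frac{-13 - 8}{2 \left(-8\right)} + 300\right)^{2} = \left(\frac{1}{2} \left(- \frac{1}{8}\right) \left(-21\right) + 300\right)^{2} = \left(\frac{21}{16} + 300\right)^{2} = \left(\frac{4821}{16}\right)^{2} = \frac{23242041}{256}$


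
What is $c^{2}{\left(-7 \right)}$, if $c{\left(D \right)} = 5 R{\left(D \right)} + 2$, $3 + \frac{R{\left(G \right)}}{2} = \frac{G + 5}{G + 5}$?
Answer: $324$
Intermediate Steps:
$R{\left(G \right)} = -4$ ($R{\left(G \right)} = -6 + 2 \frac{G + 5}{G + 5} = -6 + 2 \frac{5 + G}{5 + G} = -6 + 2 \cdot 1 = -6 + 2 = -4$)
$c{\left(D \right)} = -18$ ($c{\left(D \right)} = 5 \left(-4\right) + 2 = -20 + 2 = -18$)
$c^{2}{\left(-7 \right)} = \left(-18\right)^{2} = 324$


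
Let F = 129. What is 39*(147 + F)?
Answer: 10764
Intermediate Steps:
39*(147 + F) = 39*(147 + 129) = 39*276 = 10764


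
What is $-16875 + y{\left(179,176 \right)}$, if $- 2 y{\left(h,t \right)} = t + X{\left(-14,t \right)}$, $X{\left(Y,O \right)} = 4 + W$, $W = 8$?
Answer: $-16969$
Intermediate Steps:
$X{\left(Y,O \right)} = 12$ ($X{\left(Y,O \right)} = 4 + 8 = 12$)
$y{\left(h,t \right)} = -6 - \frac{t}{2}$ ($y{\left(h,t \right)} = - \frac{t + 12}{2} = - \frac{12 + t}{2} = -6 - \frac{t}{2}$)
$-16875 + y{\left(179,176 \right)} = -16875 - 94 = -16969$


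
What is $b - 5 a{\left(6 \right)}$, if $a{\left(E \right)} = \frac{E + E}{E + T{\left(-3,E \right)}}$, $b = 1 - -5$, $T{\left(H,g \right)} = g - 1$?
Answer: $\frac{6}{11} \approx 0.54545$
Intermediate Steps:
$T{\left(H,g \right)} = -1 + g$ ($T{\left(H,g \right)} = g - 1 = -1 + g$)
$b = 6$ ($b = 1 + 5 = 6$)
$a{\left(E \right)} = \frac{2 E}{-1 + 2 E}$ ($a{\left(E \right)} = \frac{E + E}{E + \left(-1 + E\right)} = \frac{2 E}{-1 + 2 E}$)
$b - 5 a{\left(6 \right)} = 6 - 5 \cdot 2 \cdot 6 \frac{1}{-1 + 2 \cdot 6} = 6 - 5 \cdot 2 \cdot 6 \frac{1}{-1 + 12} = 6 - 5 \cdot 2 \cdot 6 \cdot \frac{1}{11} = 6 - \frac{60}{11} = \frac{6}{11}$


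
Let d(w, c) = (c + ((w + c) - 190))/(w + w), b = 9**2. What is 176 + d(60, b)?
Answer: 2644/15 ≈ 176.27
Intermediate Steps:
b = 81
d(w, c) = (-190 + w + 2*c)/(2*w) (d(w, c) = (c + ((c + w) - 190))/((2*w)) = (c + (-190 + c + w))*(1/(2*w)) = (-190 + w + 2*c)*(1/(2*w)) = (-190 + w + 2*c)/(2*w))
176 + d(60, b) = 176 + (-95 + 81 + (1/2)*60)/60 = 176 + (-95 + 81 + 30)/60 = 176 + (1/60)*16 = 176 + 4/15 = 2644/15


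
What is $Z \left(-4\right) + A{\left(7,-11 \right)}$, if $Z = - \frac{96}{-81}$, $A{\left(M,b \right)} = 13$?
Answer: $\frac{223}{27} \approx 8.2593$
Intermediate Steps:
$Z = \frac{32}{27}$ ($Z = \left(-96\right) \left(- \frac{1}{81}\right) = \frac{32}{27} \approx 1.1852$)
$Z \left(-4\right) + A{\left(7,-11 \right)} = \frac{32}{27} \left(-4\right) + 13 = - \frac{128}{27} + 13 = \frac{223}{27}$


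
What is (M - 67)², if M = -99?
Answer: 27556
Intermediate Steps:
(M - 67)² = (-99 - 67)² = (-166)² = 27556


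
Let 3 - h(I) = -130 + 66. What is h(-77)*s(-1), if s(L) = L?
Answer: -67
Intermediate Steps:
h(I) = 67 (h(I) = 3 - (-130 + 66) = 3 - 1*(-64) = 3 + 64 = 67)
h(-77)*s(-1) = 67*(-1) = -67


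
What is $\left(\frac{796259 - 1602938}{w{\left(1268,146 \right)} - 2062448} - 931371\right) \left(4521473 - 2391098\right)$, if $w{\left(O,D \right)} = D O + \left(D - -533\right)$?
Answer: $- \frac{95476207822960500}{48119} \approx -1.9842 \cdot 10^{12}$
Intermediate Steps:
$w{\left(O,D \right)} = 533 + D + D O$ ($w{\left(O,D \right)} = D O + \left(D + 533\right) = D O + \left(533 + D\right) = 533 + D + D O$)
$\left(\frac{796259 - 1602938}{w{\left(1268,146 \right)} - 2062448} - 931371\right) \left(4521473 - 2391098\right) = \left(\frac{796259 - 1602938}{\left(533 + 146 + 146 \cdot 1268\right) - 2062448} - 931371\right) \left(4521473 - 2391098\right) = \left(- \frac{806679}{\left(533 + 146 + 185128\right) - 2062448} - 931371\right) 2130375 = \left(- \frac{806679}{185807 - 2062448} - 931371\right) 2130375 = \left(- \frac{806679}{-1876641} - 931371\right) 2130375 = \left(\left(-806679\right) \left(- \frac{1}{1876641}\right) - 931371\right) 2130375 = \left(\frac{268893}{625547} - 931371\right) 2130375 = \left(- \frac{582616066044}{625547}\right) 2130375 = - \frac{95476207822960500}{48119}$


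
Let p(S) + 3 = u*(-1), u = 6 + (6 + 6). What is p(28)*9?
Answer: -189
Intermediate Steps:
u = 18 (u = 6 + 12 = 18)
p(S) = -21 (p(S) = -3 + 18*(-1) = -3 - 18 = -21)
p(28)*9 = -21*9 = -189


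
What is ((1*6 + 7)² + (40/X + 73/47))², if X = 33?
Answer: 70973222464/2405601 ≈ 29503.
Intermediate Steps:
((1*6 + 7)² + (40/X + 73/47))² = ((1*6 + 7)² + (40/33 + 73/47))² = ((6 + 7)² + (40*(1/33) + 73*(1/47)))² = (13² + (40/33 + 73/47))² = (169 + 4289/1551)² = (266408/1551)² = 70973222464/2405601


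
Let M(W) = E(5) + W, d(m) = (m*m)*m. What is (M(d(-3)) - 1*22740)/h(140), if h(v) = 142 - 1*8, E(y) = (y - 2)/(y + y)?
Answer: -227667/1340 ≈ -169.90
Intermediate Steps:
E(y) = (-2 + y)/(2*y) (E(y) = (-2 + y)/((2*y)) = (-2 + y)*(1/(2*y)) = (-2 + y)/(2*y))
d(m) = m³ (d(m) = m²*m = m³)
h(v) = 134 (h(v) = 142 - 8 = 134)
M(W) = 3/10 + W (M(W) = (½)*(-2 + 5)/5 + W = (½)*(⅕)*3 + W = 3/10 + W)
(M(d(-3)) - 1*22740)/h(140) = ((3/10 + (-3)³) - 1*22740)/134 = ((3/10 - 27) - 22740)*(1/134) = (-267/10 - 22740)*(1/134) = -227667/10*1/134 = -227667/1340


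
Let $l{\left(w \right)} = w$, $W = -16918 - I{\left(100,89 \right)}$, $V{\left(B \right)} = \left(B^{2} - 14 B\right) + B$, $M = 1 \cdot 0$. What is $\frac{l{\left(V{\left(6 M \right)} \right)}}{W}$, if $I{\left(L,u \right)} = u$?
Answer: $0$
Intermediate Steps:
$M = 0$
$V{\left(B \right)} = B^{2} - 13 B$
$W = -17007$ ($W = -16918 - 89 = -17007$)
$\frac{l{\left(V{\left(6 M \right)} \right)}}{W} = \frac{6 \cdot 0 \left(-13 + 6 \cdot 0\right)}{-17007} = 0 \left(-13 + 0\right) \left(- \frac{1}{17007}\right) = 0 \left(-13\right) \left(- \frac{1}{17007}\right) = 0 \left(- \frac{1}{17007}\right) = 0$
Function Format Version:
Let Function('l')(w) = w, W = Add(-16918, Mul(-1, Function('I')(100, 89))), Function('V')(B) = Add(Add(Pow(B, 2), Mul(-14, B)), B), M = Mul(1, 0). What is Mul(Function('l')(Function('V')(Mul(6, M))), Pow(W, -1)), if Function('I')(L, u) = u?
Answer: 0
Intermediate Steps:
M = 0
Function('V')(B) = Add(Pow(B, 2), Mul(-13, B))
W = -17007 (W = Add(-16918, Mul(-1, 89)) = Add(-16918, -89) = -17007)
Mul(Function('l')(Function('V')(Mul(6, M))), Pow(W, -1)) = Mul(Mul(Mul(6, 0), Add(-13, Mul(6, 0))), Pow(-17007, -1)) = Mul(Mul(0, Add(-13, 0)), Rational(-1, 17007)) = Mul(Mul(0, -13), Rational(-1, 17007)) = Mul(0, Rational(-1, 17007)) = 0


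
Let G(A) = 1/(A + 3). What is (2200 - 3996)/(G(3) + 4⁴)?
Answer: -10776/1537 ≈ -7.0111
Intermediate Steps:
G(A) = 1/(3 + A)
(2200 - 3996)/(G(3) + 4⁴) = (2200 - 3996)/(1/(3 + 3) + 4⁴) = -1796/(1/6 + 256) = -1796/(⅙ + 256) = -1796/1537/6 = -1796*6/1537 = -10776/1537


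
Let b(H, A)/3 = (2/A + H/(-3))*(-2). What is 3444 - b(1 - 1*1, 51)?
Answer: 58552/17 ≈ 3444.2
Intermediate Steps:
b(H, A) = -12/A + 2*H (b(H, A) = 3*((2/A + H/(-3))*(-2)) = 3*((2/A + H*(-1/3))*(-2)) = 3*((2/A - H/3)*(-2)) = 3*(-4/A + 2*H/3) = -12/A + 2*H)
3444 - b(1 - 1*1, 51) = 3444 - (-12/51 + 2*(1 - 1*1)) = 3444 - (-12*1/51 + 2*(1 - 1)) = 3444 - (-4/17 + 2*0) = 3444 - (-4/17 + 0) = 3444 - 1*(-4/17) = 3444 + 4/17 = 58552/17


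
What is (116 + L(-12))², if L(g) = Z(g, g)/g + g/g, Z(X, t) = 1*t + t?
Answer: 14161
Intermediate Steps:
Z(X, t) = 2*t (Z(X, t) = t + t = 2*t)
L(g) = 3 (L(g) = (2*g)/g + g/g = 2 + 1 = 3)
(116 + L(-12))² = (116 + 3)² = 119² = 14161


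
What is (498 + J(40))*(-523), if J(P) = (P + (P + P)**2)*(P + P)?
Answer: -269710054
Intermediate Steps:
J(P) = 2*P*(P + 4*P**2) (J(P) = (P + (2*P)**2)*(2*P) = (P + 4*P**2)*(2*P) = 2*P*(P + 4*P**2))
(498 + J(40))*(-523) = (498 + 40**2*(2 + 8*40))*(-523) = (498 + 1600*(2 + 320))*(-523) = (498 + 1600*322)*(-523) = (498 + 515200)*(-523) = 515698*(-523) = -269710054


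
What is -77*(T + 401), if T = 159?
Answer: -43120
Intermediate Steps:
-77*(T + 401) = -77*(159 + 401) = -77*560 = -43120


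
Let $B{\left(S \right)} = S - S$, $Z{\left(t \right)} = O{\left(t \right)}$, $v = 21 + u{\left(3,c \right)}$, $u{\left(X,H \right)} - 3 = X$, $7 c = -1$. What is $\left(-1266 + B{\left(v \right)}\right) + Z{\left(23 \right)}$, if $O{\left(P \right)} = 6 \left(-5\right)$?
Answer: $-1296$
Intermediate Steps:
$c = - \frac{1}{7}$ ($c = \frac{1}{7} \left(-1\right) = - \frac{1}{7} \approx -0.14286$)
$u{\left(X,H \right)} = 3 + X$
$O{\left(P \right)} = -30$
$v = 27$ ($v = 21 + \left(3 + 3\right) = 21 + 6 = 27$)
$Z{\left(t \right)} = -30$
$B{\left(S \right)} = 0$
$\left(-1266 + B{\left(v \right)}\right) + Z{\left(23 \right)} = \left(-1266 + 0\right) - 30 = -1266 - 30 = -1296$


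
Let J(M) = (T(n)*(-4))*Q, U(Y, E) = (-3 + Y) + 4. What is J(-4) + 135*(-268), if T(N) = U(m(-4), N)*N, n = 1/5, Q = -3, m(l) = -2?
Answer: -180912/5 ≈ -36182.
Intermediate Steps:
U(Y, E) = 1 + Y
n = ⅕ ≈ 0.20000
T(N) = -N (T(N) = (1 - 2)*N = -N)
J(M) = -12/5 (J(M) = (-1*⅕*(-4))*(-3) = -⅕*(-4)*(-3) = (⅘)*(-3) = -12/5)
J(-4) + 135*(-268) = -12/5 + 135*(-268) = -12/5 - 36180 = -180912/5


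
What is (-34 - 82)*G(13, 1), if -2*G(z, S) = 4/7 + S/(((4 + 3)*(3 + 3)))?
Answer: 725/21 ≈ 34.524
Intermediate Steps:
G(z, S) = -2/7 - S/84 (G(z, S) = -(4/7 + S/(((4 + 3)*(3 + 3))))/2 = -(4*(1/7) + S/((7*6)))/2 = -(4/7 + S/42)/2 = -2/7 - S/84)
(-34 - 82)*G(13, 1) = (-34 - 82)*(-2/7 - 1/84*1) = -116*(-2/7 - 1/84) = -116*(-25/84) = 725/21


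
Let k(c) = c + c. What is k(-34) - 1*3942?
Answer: -4010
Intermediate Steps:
k(c) = 2*c
k(-34) - 1*3942 = 2*(-34) - 1*3942 = -68 - 3942 = -4010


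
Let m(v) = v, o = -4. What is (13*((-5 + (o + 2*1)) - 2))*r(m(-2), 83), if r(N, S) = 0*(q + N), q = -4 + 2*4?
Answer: 0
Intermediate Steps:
q = 4 (q = -4 + 8 = 4)
r(N, S) = 0 (r(N, S) = 0*(4 + N) = 0)
(13*((-5 + (o + 2*1)) - 2))*r(m(-2), 83) = (13*((-5 + (-4 + 2*1)) - 2))*0 = (13*((-5 + (-4 + 2)) - 2))*0 = (13*((-5 - 2) - 2))*0 = (13*(-7 - 2))*0 = (13*(-9))*0 = -117*0 = 0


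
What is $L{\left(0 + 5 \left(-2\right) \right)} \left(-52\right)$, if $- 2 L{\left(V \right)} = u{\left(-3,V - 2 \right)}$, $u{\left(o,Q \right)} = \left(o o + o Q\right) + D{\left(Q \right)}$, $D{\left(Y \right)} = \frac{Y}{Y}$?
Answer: $1196$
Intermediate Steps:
$D{\left(Y \right)} = 1$
$u{\left(o,Q \right)} = 1 + o^{2} + Q o$ ($u{\left(o,Q \right)} = \left(o o + o Q\right) + 1 = \left(o^{2} + Q o\right) + 1 = 1 + o^{2} + Q o$)
$L{\left(V \right)} = -8 + \frac{3 V}{2}$ ($L{\left(V \right)} = - \frac{1 + \left(-3\right)^{2} + \left(V - 2\right) \left(-3\right)}{2} = - \frac{1 + 9 + \left(-2 + V\right) \left(-3\right)}{2} = - \frac{1 + 9 - \left(-6 + 3 V\right)}{2} = - \frac{16 - 3 V}{2} = -8 + \frac{3 V}{2}$)
$L{\left(0 + 5 \left(-2\right) \right)} \left(-52\right) = \left(-8 + \frac{3 \left(0 + 5 \left(-2\right)\right)}{2}\right) \left(-52\right) = \left(-8 + \frac{3 \left(0 - 10\right)}{2}\right) \left(-52\right) = \left(-8 + \frac{3}{2} \left(-10\right)\right) \left(-52\right) = \left(-8 - 15\right) \left(-52\right) = \left(-23\right) \left(-52\right) = 1196$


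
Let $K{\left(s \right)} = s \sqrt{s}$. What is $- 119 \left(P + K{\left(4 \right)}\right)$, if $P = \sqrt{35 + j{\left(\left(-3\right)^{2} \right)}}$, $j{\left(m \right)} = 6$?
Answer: $-952 - 119 \sqrt{41} \approx -1714.0$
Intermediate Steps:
$P = \sqrt{41}$ ($P = \sqrt{35 + 6} = \sqrt{41} \approx 6.4031$)
$K{\left(s \right)} = s^{\frac{3}{2}}$
$- 119 \left(P + K{\left(4 \right)}\right) = - 119 \left(\sqrt{41} + 4^{\frac{3}{2}}\right) = - 119 \left(\sqrt{41} + 8\right) = - 119 \left(8 + \sqrt{41}\right) = -952 - 119 \sqrt{41}$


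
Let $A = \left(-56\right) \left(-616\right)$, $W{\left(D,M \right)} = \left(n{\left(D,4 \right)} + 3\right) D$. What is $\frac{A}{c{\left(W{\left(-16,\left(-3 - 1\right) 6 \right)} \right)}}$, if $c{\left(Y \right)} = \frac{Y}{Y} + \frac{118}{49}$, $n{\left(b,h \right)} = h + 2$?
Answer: $\frac{1690304}{167} \approx 10122.0$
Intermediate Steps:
$n{\left(b,h \right)} = 2 + h$
$W{\left(D,M \right)} = 9 D$ ($W{\left(D,M \right)} = \left(\left(2 + 4\right) + 3\right) D = \left(6 + 3\right) D = 9 D$)
$c{\left(Y \right)} = \frac{167}{49}$ ($c{\left(Y \right)} = 1 + 118 \cdot \frac{1}{49} = 1 + \frac{118}{49} = \frac{167}{49}$)
$A = 34496$
$\frac{A}{c{\left(W{\left(-16,\left(-3 - 1\right) 6 \right)} \right)}} = \frac{34496}{\frac{167}{49}} = 34496 \cdot \frac{49}{167} = \frac{1690304}{167}$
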